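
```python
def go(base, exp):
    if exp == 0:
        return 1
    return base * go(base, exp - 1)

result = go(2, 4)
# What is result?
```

go(2, 4) = 2 * 2 * 2 * 2 = 16

Answer: 16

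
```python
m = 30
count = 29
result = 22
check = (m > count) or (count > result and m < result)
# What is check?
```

Trace:
`m = 30` → m = 30
`count = 29` → count = 29
`result = 22` → result = 22
`check = (m > count) or (count > result and m < result)` → check = True
So check = True

Answer: True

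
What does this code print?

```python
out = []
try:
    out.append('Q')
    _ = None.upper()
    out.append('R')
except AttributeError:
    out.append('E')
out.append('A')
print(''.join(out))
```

Execution trace: 'Q' (try body) → 'E' (except AttributeError) → 'A' (after the try/except). Output: QEA

Answer: QEA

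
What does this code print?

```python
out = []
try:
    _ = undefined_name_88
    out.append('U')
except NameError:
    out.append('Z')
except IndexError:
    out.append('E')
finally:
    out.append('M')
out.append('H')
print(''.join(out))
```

Execution trace: 'Z' (except NameError) → 'M' (finally) → 'H' (after the try/except). Output: ZMH

Answer: ZMH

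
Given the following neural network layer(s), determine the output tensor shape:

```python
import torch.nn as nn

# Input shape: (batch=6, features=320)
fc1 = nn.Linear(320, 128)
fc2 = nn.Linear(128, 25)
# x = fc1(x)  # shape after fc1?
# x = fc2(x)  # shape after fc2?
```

Input: (6, 320) -> after fc1: (6, 128) -> Output: (6, 25)

Answer: (6, 25)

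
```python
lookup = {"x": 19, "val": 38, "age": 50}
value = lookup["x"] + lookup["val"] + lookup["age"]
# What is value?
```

Trace:
`lookup = {"x": 19, "val": 38, "age": 50}` → lookup = {'x': 19, 'val': 38, 'age': 50}
`value = lookup["x"] + lookup["val"] + lookup["age"]` → value = 107
So value = 107

Answer: 107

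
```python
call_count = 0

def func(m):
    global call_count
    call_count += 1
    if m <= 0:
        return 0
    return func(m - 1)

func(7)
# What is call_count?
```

Linear recursion stepping by 1: 8 calls from m=7 down to ≤0.

Answer: 8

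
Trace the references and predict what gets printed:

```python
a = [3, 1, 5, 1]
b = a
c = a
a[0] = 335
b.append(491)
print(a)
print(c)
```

Key concept: multiple aliases.
Step by step:
`a = [3, 1, 5, 1]` → a = [3, 1, 5, 1]
`b = a` → b = [3, 1, 5, 1] (same object as a)
`c = a` → c = [3, 1, 5, 1] (same object as a, b)
`a[0] = 335` → a = [335, 1, 5, 1] (same object as b, c); b = [335, 1, 5, 1] (same object as a, c); c = [335, 1, 5, 1] (same object as a, b)
`b.append(491)` → a = [335, 1, 5, 1, 491] (same object as b, c); b = [335, 1, 5, 1, 491] (same object as a, c); c = [335, 1, 5, 1, 491] (same object as a, b)
`print(a)` → prints [335, 1, 5, 1, 491]
`print(c)` → prints [335, 1, 5, 1, 491]

Answer:
[335, 1, 5, 1, 491]
[335, 1, 5, 1, 491]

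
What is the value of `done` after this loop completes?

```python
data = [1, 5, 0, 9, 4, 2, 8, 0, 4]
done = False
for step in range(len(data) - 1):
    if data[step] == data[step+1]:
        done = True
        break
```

Check consecutive duplicates in [1, 5, 0, 9, 4, 2, 8, 0, 4]
`done` takes the values: False

Answer: False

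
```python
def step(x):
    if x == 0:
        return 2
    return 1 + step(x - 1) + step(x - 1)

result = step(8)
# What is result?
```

step(x) = 1 + 2·step(x-1), step(0)=2. Closed form: (2+1)·2^8 - 1 = 767.

Answer: 767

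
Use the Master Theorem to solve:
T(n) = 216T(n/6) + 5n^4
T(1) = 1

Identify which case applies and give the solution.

a=216, b=6, f(n)=5n^4. log_6(216) = 3. Since c=4 > 3 and the regularity condition holds (216(n/6)^4 = (216/6^4)n^4 with 216/6^4 < 1), Case 3 applies: T(n) = Θ(f(n)) = O(n^4).

Answer: O(n^4) - Case 3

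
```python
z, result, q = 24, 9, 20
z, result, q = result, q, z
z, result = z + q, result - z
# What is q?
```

Trace:
`z, result, q = 24, 9, 20` → z = 24; result = 9; q = 20
`z, result, q = result, q, z` → z = 9; result = 20; q = 24
`z, result = z + q, result - z` → z = 33; result = 11
So q = 24

Answer: 24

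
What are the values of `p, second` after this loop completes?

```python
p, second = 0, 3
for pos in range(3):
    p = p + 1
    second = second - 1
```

p goes 0→3, second goes 3→0
`p, second` takes the values: (0, 3) → (1, 3) → (1, 2) → (2, 2) → (2, 1) → (3, 1) → (3, 0)

Answer: 3, 0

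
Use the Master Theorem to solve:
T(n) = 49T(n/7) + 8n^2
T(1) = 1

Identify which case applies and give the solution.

a=49, b=7, f(n)=8n^2. log_7(49) = 2. Since c=2 = 2, Case 2 applies: T(n) = Θ(n^log_b(a) · log n) = O(n^2 log n).

Answer: O(n^2 log n) - Case 2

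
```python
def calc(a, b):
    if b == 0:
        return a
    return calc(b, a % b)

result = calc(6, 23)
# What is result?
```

calc(6, 23) -> calc(23, 6) -> calc(6, 5) -> calc(5, 1) -> calc(1, 0) -> 1

Answer: 1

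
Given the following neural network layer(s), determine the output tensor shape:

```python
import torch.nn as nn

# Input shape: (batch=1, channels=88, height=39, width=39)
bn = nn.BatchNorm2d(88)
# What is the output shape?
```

Input: (1, 88, 39, 39) -> Output: (1, 88, 39, 39)

Answer: (1, 88, 39, 39)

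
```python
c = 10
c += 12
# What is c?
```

Trace:
`c = 10` → c = 10
`c += 12` → c = 22
So c = 22

Answer: 22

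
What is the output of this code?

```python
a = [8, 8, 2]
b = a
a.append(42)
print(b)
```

Key concept: basic list aliasing.
Step by step:
`a = [8, 8, 2]` → a = [8, 8, 2]
`b = a` → b = [8, 8, 2] (same object as a)
`a.append(42)` → a = [8, 8, 2, 42] (same object as b); b = [8, 8, 2, 42] (same object as a)
`print(b)` → prints [8, 8, 2, 42]

Answer: [8, 8, 2, 42]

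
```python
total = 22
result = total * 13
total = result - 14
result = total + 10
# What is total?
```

Trace:
`total = 22` → total = 22
`result = total * 13` → result = 286
`total = result - 14` → total = 272
`result = total + 10` → result = 282
So total = 272

Answer: 272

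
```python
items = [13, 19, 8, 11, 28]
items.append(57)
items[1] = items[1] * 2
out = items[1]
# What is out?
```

Trace:
`items = [13, 19, 8, 11, 28]` → items = [13, 19, 8, 11, 28]
`items.append(57)` → items = [13, 19, 8, 11, 28, 57]
`items[1] = items[1] * 2` → items = [13, 38, 8, 11, 28, 57]
`out = items[1]` → out = 38
So out = 38

Answer: 38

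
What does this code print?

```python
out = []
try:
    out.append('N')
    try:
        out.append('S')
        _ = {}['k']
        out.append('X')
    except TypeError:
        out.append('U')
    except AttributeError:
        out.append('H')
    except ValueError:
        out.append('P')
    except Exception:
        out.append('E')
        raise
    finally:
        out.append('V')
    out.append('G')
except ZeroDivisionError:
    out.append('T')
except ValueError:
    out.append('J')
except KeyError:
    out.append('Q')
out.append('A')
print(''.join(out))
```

Execution trace: 'N' (try body) → 'S' (inner try body) → 'E' (inner except Exception) → 'V' (inner finally) → 'Q' (except KeyError) → 'A' (after the try/except). Output: NSEVQA

Answer: NSEVQA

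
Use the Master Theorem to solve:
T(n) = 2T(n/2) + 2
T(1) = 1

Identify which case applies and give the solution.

a=2, b=2, f(n)=2. log_2(2) = 1. Since c=0 < 1, Case 1 applies: T(n) = Θ(n^log_b(a)) = O(n).

Answer: O(n) - Case 1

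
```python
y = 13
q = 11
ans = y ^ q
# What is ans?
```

Trace:
`y = 13` → y = 13
`q = 11` → q = 11
`ans = y ^ q` → ans = 6
So ans = 6

Answer: 6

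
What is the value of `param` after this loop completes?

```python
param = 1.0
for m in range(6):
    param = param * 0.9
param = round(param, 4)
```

Exponential decay: 1.0 * 0.9^6
`param` takes the values: 1.0 → 0.9 → 0.81 → 0.729 → 0.6561 → 0.59049 → 0.531441 → 0.5314

Answer: 0.5314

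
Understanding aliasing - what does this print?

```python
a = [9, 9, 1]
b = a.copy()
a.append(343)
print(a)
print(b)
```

Key concept: list.copy() creates independent copy.
Step by step:
`a = [9, 9, 1]` → a = [9, 9, 1]
`b = a.copy()` → b = [9, 9, 1]
`a.append(343)` → a = [9, 9, 1, 343]
`print(a)` → prints [9, 9, 1, 343]
`print(b)` → prints [9, 9, 1]

Answer:
[9, 9, 1, 343]
[9, 9, 1]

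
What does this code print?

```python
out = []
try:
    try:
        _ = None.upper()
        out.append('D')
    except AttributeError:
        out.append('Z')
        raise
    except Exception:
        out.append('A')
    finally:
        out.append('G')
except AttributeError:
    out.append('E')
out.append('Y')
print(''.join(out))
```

Execution trace: 'Z' (inner except AttributeError) → 'G' (inner finally) → 'E' (outer except AttributeError) → 'Y' (after the try/except). Output: ZGEY

Answer: ZGEY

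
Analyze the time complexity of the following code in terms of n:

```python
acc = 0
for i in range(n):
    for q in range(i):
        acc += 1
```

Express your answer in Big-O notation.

Each loop level contributes: n × n. Multiplying the contributions gives O(n^2).

Answer: O(n^2)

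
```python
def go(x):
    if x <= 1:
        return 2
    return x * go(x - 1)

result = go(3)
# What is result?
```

go(3) = 3 * 2 * 2 = 12

Answer: 12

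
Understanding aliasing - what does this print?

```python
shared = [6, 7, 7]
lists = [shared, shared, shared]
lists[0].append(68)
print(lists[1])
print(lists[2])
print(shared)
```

Key concept: list of same reference.
Step by step:
`shared = [6, 7, 7]` → shared = [6, 7, 7]
`lists = [shared, shared, shared]` → lists = [[6, 7, 7], [6, 7, 7], [6, 7, 7]]
`lists[0].append(68)` → shared = [6, 7, 7, 68]; lists = [[6, 7, 7, 68], [6, 7, 7, 68], [6, 7, 7, 68]]
`print(lists[1])` → prints [6, 7, 7, 68]
`print(lists[2])` → prints [6, 7, 7, 68]
`print(shared)` → prints [6, 7, 7, 68]

Answer:
[6, 7, 7, 68]
[6, 7, 7, 68]
[6, 7, 7, 68]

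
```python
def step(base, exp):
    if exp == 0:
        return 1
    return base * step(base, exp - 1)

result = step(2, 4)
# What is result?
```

step(2, 4) = 2 * 2 * 2 * 2 = 16

Answer: 16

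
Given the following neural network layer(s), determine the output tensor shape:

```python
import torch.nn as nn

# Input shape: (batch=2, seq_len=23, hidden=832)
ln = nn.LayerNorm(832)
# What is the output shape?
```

Input: (2, 23, 832) -> Output: (2, 23, 832)

Answer: (2, 23, 832)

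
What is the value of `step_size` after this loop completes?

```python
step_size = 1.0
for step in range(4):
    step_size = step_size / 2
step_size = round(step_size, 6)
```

Halving LR 4 times: 1 / 2^4
`step_size` takes the values: 1.0 → 0.5 → 0.25 → 0.125 → 0.0625

Answer: 0.0625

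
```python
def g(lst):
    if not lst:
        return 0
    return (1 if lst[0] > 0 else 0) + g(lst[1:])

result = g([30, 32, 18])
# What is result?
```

Count of positive elements in [30, 32, 18] = 3

Answer: 3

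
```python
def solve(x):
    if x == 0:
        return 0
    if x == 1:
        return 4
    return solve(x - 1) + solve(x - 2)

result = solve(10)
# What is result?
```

Build up from base cases: solve(0)=0, solve(1)=4, solve(2)=4, solve(3)=8, solve(4)=12, solve(5)=20, solve(6)=32, ..., solve(10)=220

Answer: 220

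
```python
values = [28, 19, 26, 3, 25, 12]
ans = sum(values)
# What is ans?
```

Trace:
`values = [28, 19, 26, 3, 25, 12]` → values = [28, 19, 26, 3, 25, 12]
`ans = sum(values)` → ans = 113
So ans = 113

Answer: 113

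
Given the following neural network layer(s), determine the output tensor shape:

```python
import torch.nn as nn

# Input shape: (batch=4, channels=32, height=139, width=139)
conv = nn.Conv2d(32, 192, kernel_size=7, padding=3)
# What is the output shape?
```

Input: (4, 32, 139, 139) -> Output: (4, 192, 139, 139)

Answer: (4, 192, 139, 139)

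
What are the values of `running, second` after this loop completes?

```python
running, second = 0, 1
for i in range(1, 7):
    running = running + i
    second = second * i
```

Sum and factorial of 1 to 6
`running, second` takes the values: (0, 1) → (1, 1) → (3, 1) → (3, 2) → (6, 2) → (6, 6) → (10, 6) → (10, 24) → (15, 24) → (15, 120) → (21, 120) → (21, 720)

Answer: 21, 720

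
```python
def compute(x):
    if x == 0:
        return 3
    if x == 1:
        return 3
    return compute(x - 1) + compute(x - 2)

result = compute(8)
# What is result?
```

Build up from base cases: compute(0)=3, compute(1)=3, compute(2)=6, compute(3)=9, compute(4)=15, compute(5)=24, compute(6)=39, ..., compute(8)=102

Answer: 102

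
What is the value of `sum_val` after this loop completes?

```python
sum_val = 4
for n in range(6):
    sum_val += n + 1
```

Start at 4, add 1 to 6 = 25
`sum_val` takes the values: 4 → 5 → 7 → 10 → 14 → 19 → 25

Answer: 25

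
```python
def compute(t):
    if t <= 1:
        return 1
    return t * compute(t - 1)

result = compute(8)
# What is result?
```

compute(8) = 8 * 7 * 6 * 5 * 4 * 3 * 2 * 1 = 40320

Answer: 40320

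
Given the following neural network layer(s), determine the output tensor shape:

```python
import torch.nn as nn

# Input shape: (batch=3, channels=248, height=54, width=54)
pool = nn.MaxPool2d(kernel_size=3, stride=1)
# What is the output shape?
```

Input: (3, 248, 54, 54) -> Output: (3, 248, 52, 52)

Answer: (3, 248, 52, 52)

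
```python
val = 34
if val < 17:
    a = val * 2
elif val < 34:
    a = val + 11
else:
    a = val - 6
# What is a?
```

Trace:
`val = 34` → val = 34
`if val < 17: ...` → val < 17 is False, val < 34 is False, take else branch → a = 28
So a = 28

Answer: 28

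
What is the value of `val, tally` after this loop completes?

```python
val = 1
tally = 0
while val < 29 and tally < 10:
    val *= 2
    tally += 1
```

Double until >= 29 or 10 iterations
`val, tally` takes the values: (1, 0) → (2, 0) → (2, 1) → (4, 1) → (4, 2) → (8, 2) → (8, 3) → (16, 3) → (16, 4) → (32, 4) → (32, 5)

Answer: 32, 5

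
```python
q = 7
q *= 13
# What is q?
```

Trace:
`q = 7` → q = 7
`q *= 13` → q = 91
So q = 91

Answer: 91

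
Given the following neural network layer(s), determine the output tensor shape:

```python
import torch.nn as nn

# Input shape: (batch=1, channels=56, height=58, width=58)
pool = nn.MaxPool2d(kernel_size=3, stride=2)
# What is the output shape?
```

Input: (1, 56, 58, 58) -> Output: (1, 56, 28, 28)

Answer: (1, 56, 28, 28)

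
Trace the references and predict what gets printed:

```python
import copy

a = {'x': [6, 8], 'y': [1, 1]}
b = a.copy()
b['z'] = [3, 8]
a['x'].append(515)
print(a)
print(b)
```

Key concept: shallow copy of dict with mutable values.
Step by step:
`a = {'x': [6, 8], 'y': [1, 1]}` → a = {'x': [6, 8], 'y': [1, 1]}
`b = a.copy()` → b = {'x': [6, 8], 'y': [1, 1]}
`b['z'] = [3, 8]` → b = {'x': [6, 8], 'y': [1, 1], 'z': [3, 8]}
`a['x'].append(515)` → a = {'x': [6, 8, 515], 'y': [1, 1]}; b = {'x': [6, 8, 515], 'y': [1, 1], 'z': [3, 8]}
`print(a)` → prints {'x': [6, 8, 515], 'y': [1, 1]}
`print(b)` → prints {'x': [6, 8, 515], 'y': [1, 1], 'z': [3, 8]}

Answer:
{'x': [6, 8, 515], 'y': [1, 1]}
{'x': [6, 8, 515], 'y': [1, 1], 'z': [3, 8]}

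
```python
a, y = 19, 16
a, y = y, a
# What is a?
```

Trace:
`a, y = 19, 16` → a = 19; y = 16
`a, y = y, a` → a = 16; y = 19
So a = 16

Answer: 16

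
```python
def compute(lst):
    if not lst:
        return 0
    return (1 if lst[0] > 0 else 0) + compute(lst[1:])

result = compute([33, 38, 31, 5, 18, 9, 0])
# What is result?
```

Count of positive elements in [33, 38, 31, 5, 18, 9, 0] = 6

Answer: 6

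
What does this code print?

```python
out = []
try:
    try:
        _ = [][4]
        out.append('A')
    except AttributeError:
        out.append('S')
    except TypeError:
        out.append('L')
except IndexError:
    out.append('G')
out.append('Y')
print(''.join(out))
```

Execution trace: 'G' (outer except IndexError) → 'Y' (after the try/except). Output: GY

Answer: GY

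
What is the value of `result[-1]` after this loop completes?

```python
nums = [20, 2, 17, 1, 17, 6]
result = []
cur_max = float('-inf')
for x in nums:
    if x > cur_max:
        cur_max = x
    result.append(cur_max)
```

Running max ends at 20
`result` takes the values: [] → [20] → [20, 20] → [20, 20, 20] → [20, 20, 20, 20] → [20, 20, 20, 20, 20] → [20, 20, 20, 20, 20, 20]
So `result[-1]` = 20

Answer: 20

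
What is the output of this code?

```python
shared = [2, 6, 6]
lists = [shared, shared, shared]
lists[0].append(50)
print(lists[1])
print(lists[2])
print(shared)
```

Key concept: list of same reference.
Step by step:
`shared = [2, 6, 6]` → shared = [2, 6, 6]
`lists = [shared, shared, shared]` → lists = [[2, 6, 6], [2, 6, 6], [2, 6, 6]]
`lists[0].append(50)` → shared = [2, 6, 6, 50]; lists = [[2, 6, 6, 50], [2, 6, 6, 50], [2, 6, 6, 50]]
`print(lists[1])` → prints [2, 6, 6, 50]
`print(lists[2])` → prints [2, 6, 6, 50]
`print(shared)` → prints [2, 6, 6, 50]

Answer:
[2, 6, 6, 50]
[2, 6, 6, 50]
[2, 6, 6, 50]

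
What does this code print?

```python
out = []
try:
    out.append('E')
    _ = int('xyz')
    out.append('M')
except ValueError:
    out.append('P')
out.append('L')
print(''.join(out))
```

Execution trace: 'E' (try body) → 'P' (except ValueError) → 'L' (after the try/except). Output: EPL

Answer: EPL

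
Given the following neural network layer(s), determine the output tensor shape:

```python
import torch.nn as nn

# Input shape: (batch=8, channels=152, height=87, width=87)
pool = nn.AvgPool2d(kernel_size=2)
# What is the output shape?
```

Input: (8, 152, 87, 87) -> Output: (8, 152, 43, 43)

Answer: (8, 152, 43, 43)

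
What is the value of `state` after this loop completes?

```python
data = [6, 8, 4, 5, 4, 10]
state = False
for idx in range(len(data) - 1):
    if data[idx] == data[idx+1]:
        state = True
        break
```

Check consecutive duplicates in [6, 8, 4, 5, 4, 10]
`state` takes the values: False

Answer: False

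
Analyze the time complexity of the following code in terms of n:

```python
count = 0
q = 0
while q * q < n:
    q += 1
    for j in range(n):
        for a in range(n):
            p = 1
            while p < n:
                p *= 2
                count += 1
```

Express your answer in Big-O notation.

Each loop level contributes: √n × n × n × log n. Multiplying the contributions gives O(n^2√n log n).

Answer: O(n^2√n log n)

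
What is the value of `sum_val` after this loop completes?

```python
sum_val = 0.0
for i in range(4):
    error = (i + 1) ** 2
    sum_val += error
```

Sum of squared losses 1² + 2² + ... + 4²
`sum_val` takes the values: 0.0 → 1.0 → 5.0 → 14.0 → 30.0

Answer: 30.0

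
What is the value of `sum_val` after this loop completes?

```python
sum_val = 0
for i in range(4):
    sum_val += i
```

Sum of 0 to 3 = 6
`sum_val` takes the values: 0 → 1 → 3 → 6

Answer: 6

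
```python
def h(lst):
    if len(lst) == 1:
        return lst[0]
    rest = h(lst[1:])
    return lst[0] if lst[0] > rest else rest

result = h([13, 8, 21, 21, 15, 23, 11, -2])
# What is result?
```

Recursive max over [13, 8, 21, 21, 15, 23, 11, -2] = 23

Answer: 23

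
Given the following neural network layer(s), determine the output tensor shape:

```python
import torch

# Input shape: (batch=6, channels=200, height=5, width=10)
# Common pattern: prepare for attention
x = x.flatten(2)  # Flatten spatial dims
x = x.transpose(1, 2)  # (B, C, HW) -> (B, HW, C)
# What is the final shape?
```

Input: (6, 200, 5, 10) -> after flatten(2): (6, 200, 50) -> Output: (6, 50, 200)

Answer: (6, 50, 200)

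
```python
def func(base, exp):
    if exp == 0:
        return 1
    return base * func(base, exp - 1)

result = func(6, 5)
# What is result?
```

func(6, 5) = 6 * 6 * 6 * 6 * 6 = 7776

Answer: 7776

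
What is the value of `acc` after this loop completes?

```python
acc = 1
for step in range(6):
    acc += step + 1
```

Start at 1, add 1 to 6 = 22
`acc` takes the values: 1 → 2 → 4 → 7 → 11 → 16 → 22

Answer: 22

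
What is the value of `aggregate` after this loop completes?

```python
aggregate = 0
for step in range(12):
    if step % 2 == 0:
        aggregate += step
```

Sum of even numbers 0 to 11
`aggregate` takes the values: 0 → 2 → 6 → 12 → 20 → 30

Answer: 30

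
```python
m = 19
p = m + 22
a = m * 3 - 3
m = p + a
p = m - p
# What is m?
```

Trace:
`m = 19` → m = 19
`p = m + 22` → p = 41
`a = m * 3 - 3` → a = 54
`m = p + a` → m = 95
`p = m - p` → p = 54
So m = 95

Answer: 95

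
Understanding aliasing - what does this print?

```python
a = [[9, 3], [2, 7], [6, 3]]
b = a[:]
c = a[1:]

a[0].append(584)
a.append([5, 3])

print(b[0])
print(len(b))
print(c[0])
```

Key concept: slice with nested mutation.
Step by step:
`a = [[9, 3], [2, 7], [6, 3]]` → a = [[9, 3], [2, 7], [6, 3]]
`b = a[:]` → b = [[9, 3], [2, 7], [6, 3]]
`c = a[1:]` → c = [[2, 7], [6, 3]]
`a[0].append(584)` → a = [[9, 3, 584], [2, 7], [6, 3]]; b = [[9, 3, 584], [2, 7], [6, 3]]
`a.append([5, 3])` → a = [[9, 3, 584], [2, 7], [6, 3], [5, 3]]
`print(b[0])` → prints [9, 3, 584]
`print(len(b))` → prints 3
`print(c[0])` → prints [2, 7]

Answer:
[9, 3, 584]
3
[2, 7]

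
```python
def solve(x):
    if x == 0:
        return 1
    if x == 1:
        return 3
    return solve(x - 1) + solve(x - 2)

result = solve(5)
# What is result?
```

Build up from base cases: solve(0)=1, solve(1)=3, solve(2)=4, solve(3)=7, solve(4)=11, solve(5)=18

Answer: 18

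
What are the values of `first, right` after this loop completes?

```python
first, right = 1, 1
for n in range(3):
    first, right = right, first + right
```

Fibonacci: after 3 iterations
`first, right` takes the values: (1, 1) → (1, 2) → (2, 3) → (3, 5)

Answer: 3, 5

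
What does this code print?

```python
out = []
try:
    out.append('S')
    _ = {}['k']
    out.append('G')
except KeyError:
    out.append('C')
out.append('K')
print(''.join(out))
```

Execution trace: 'S' (try body) → 'C' (except KeyError) → 'K' (after the try/except). Output: SCK

Answer: SCK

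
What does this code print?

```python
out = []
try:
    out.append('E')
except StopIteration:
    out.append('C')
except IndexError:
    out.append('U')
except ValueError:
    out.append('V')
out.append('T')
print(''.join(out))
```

Execution trace: 'E' (try body, no exception) → 'T' (after the try/except). Output: ET

Answer: ET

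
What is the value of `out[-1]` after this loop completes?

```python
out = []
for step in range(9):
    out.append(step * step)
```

Last element of squares 0 to 8
`out` takes the values: [] → [0] → [0, 1] → [0, 1, 4] → [0, 1, 4, 9] → [0, 1, 4, 9, 16] → [0, 1, 4, 9, 16, 25] → [0, 1, 4, 9, 16, 25, 36] → [0, 1, 4, 9, 16, 25, 36, 49] → [0, 1, 4, 9, 16, 25, 36, 49, 64]
So `out[-1]` = 64

Answer: 64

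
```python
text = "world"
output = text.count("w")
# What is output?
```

Trace:
`text = "world"` → text = 'world'
`output = text.count("w")` → output = 1
So output = 1

Answer: 1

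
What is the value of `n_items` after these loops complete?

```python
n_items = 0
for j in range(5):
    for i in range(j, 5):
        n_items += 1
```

Upper triangle: 5 + 4 + ... + 1
`n_items` takes the values: 0 → 1 → 2 → 3 → 4 → 5 → 6 → 7 → 8 → 9 → 10 → 11 → 12 → 13 → 14 → 15

Answer: 15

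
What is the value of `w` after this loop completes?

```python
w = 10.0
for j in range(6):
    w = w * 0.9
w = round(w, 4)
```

Exponential decay: 10.0 * 0.9^6
`w` takes the values: 10.0 → 9.0 → 8.1 → 7.29 → 6.561 → 5.9049 → 5.31441 → 5.3144

Answer: 5.3144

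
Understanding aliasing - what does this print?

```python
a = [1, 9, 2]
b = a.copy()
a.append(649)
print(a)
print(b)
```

Key concept: list.copy() creates independent copy.
Step by step:
`a = [1, 9, 2]` → a = [1, 9, 2]
`b = a.copy()` → b = [1, 9, 2]
`a.append(649)` → a = [1, 9, 2, 649]
`print(a)` → prints [1, 9, 2, 649]
`print(b)` → prints [1, 9, 2]

Answer:
[1, 9, 2, 649]
[1, 9, 2]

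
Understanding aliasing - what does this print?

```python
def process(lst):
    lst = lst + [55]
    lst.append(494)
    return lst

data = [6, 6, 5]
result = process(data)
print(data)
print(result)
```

Key concept: rebinding parameter vs mutation.
Step by step:
`data = [6, 6, 5]` → data = [6, 6, 5]
`result = process(data)` → result = [6, 6, 5, 55, 494]
`print(data)` → prints [6, 6, 5]
`print(result)` → prints [6, 6, 5, 55, 494]

Answer:
[6, 6, 5]
[6, 6, 5, 55, 494]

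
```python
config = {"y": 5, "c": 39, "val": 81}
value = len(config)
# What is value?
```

Trace:
`config = {"y": 5, "c": 39, "val": 81}` → config = {'y': 5, 'c': 39, 'val': 81}
`value = len(config)` → value = 3
So value = 3

Answer: 3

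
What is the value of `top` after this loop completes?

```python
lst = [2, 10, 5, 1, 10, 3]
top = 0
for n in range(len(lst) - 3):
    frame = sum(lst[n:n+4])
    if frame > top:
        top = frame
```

Max sum of 4-element window in [2, 10, 5, 1, 10, 3]
`top` takes the values: 0 → 18 → 26

Answer: 26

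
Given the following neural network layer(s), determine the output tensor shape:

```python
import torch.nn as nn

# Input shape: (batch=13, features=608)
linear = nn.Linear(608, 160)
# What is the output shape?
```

Input: (13, 608) -> Output: (13, 160)

Answer: (13, 160)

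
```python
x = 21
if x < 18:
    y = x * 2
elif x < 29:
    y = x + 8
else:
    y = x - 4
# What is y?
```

Trace:
`x = 21` → x = 21
`if x < 18: ...` → x < 18 is False, x < 29 is True → y = 29
So y = 29

Answer: 29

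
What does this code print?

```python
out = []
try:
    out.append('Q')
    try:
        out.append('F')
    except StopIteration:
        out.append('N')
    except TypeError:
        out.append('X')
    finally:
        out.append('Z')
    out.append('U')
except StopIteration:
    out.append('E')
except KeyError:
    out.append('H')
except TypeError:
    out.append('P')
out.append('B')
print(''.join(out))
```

Execution trace: 'Q' (try body) → 'F' (inner try body, no exception) → 'Z' (inner finally) → 'U' (try body, no exception) → 'B' (after the try/except). Output: QFZUB

Answer: QFZUB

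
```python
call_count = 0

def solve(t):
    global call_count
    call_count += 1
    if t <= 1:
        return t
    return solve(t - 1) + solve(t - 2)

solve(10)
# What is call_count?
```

Calls(t) = 1 + Calls(t-1) + Calls(t-2); Calls(0)=Calls(1)=1. For t=10 this gives 177.

Answer: 177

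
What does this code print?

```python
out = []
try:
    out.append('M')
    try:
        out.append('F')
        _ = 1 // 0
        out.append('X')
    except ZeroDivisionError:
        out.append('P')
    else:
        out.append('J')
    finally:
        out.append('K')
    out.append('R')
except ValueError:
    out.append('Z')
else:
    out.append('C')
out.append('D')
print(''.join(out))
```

Execution trace: 'M' (try body) → 'F' (inner try body) → 'P' (inner except ZeroDivisionError) → 'K' (inner finally) → 'R' (try body, no exception) → 'C' (else) → 'D' (after the try/except). Output: MFPKRCD

Answer: MFPKRCD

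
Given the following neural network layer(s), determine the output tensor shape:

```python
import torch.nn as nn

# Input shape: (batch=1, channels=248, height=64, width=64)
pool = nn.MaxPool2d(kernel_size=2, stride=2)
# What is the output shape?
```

Input: (1, 248, 64, 64) -> Output: (1, 248, 32, 32)

Answer: (1, 248, 32, 32)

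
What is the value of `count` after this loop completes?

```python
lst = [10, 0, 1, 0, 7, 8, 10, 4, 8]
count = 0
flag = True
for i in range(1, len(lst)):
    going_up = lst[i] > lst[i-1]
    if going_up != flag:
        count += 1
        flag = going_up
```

Count direction changes in [10, 0, 1, 0, 7, 8, 10, 4, 8]
`count` takes the values: 0 → 1 → 2 → 3 → 4 → 5 → 6

Answer: 6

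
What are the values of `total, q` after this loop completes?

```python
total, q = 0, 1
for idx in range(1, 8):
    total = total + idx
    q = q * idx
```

Sum and factorial of 1 to 7
`total, q` takes the values: (0, 1) → (1, 1) → (3, 1) → (3, 2) → (6, 2) → (6, 6) → (10, 6) → (10, 24) → (15, 24) → (15, 120) → (21, 120) → (21, 720) → (28, 720) → (28, 5040)

Answer: 28, 5040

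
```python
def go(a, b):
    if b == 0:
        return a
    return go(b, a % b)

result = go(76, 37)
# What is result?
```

go(76, 37) -> go(37, 2) -> go(2, 1) -> go(1, 0) -> 1

Answer: 1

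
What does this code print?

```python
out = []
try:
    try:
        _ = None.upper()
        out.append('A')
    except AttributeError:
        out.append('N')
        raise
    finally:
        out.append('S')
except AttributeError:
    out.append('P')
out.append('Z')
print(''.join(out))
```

Execution trace: 'N' (inner except AttributeError) → 'S' (inner finally) → 'P' (outer except AttributeError) → 'Z' (after the try/except). Output: NSPZ

Answer: NSPZ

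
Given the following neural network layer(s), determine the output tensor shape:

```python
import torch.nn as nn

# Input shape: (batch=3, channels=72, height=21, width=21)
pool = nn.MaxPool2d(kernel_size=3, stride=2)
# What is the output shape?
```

Input: (3, 72, 21, 21) -> Output: (3, 72, 10, 10)

Answer: (3, 72, 10, 10)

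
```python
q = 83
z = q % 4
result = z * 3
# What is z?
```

Trace:
`q = 83` → q = 83
`z = q % 4` → z = 3
`result = z * 3` → result = 9
So z = 3

Answer: 3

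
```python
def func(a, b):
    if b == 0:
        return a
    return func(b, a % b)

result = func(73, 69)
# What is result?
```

func(73, 69) -> func(69, 4) -> func(4, 1) -> func(1, 0) -> 1

Answer: 1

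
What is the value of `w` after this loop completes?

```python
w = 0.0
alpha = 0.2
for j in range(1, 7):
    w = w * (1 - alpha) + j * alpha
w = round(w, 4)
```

Moving average with lr=0.2
`w` takes the values: 0.0 → 0.2 → 0.56 → 1.048 → 1.6384 → 2.31072 → 3.048576 → 3.0486

Answer: 3.0486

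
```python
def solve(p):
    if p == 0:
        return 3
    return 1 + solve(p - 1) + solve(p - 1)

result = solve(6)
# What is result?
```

solve(p) = 1 + 2·solve(p-1), solve(0)=3. Closed form: (3+1)·2^6 - 1 = 255.

Answer: 255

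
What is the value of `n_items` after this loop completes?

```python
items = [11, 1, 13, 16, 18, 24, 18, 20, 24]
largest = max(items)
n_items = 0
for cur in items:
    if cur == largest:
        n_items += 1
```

Count of max value 24 in [11, 1, 13, 16, 18, 24, 18, 20, 24]
`n_items` takes the values: 0 → 1 → 2

Answer: 2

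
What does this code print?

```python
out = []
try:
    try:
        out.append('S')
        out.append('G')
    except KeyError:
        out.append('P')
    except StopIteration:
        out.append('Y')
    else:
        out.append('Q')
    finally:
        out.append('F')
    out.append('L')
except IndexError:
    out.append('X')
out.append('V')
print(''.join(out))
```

Execution trace: 'S' (inner try body) → 'G' (inner try body, no exception) → 'Q' (inner else) → 'F' (inner finally) → 'L' (try body, no exception) → 'V' (after the try/except). Output: SGQFLV

Answer: SGQFLV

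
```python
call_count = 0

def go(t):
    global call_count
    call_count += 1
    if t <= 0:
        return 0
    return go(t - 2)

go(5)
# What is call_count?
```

Linear recursion stepping by 2: 4 calls from t=5 down to ≤0.

Answer: 4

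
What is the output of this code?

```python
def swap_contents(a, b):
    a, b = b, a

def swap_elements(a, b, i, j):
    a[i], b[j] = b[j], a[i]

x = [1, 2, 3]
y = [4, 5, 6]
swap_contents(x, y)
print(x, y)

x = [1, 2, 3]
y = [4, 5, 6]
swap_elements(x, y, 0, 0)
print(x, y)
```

Key concept: parameter rebinding vs mutation.
Step by step:
`x = [1, 2, 3]` → x = [1, 2, 3]
`y = [4, 5, 6]` → y = [4, 5, 6]
`swap_contents(x, y)` → no visible change to tracked variables
`print(x, y)` → prints [1, 2, 3] [4, 5, 6]
`x = [1, 2, 3]` → x = [1, 2, 3]
`y = [4, 5, 6]` → y = [4, 5, 6]
`swap_elements(x, y, 0, 0)` → x = [4, 2, 3]; y = [1, 5, 6]
`print(x, y)` → prints [4, 2, 3] [1, 5, 6]

Answer:
[1, 2, 3] [4, 5, 6]
[4, 2, 3] [1, 5, 6]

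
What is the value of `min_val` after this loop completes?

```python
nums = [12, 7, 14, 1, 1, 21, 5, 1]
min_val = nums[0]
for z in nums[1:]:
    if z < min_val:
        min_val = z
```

Minimum of [12, 7, 14, 1, 1, 21, 5, 1]
`min_val` takes the values: 12 → 7 → 1

Answer: 1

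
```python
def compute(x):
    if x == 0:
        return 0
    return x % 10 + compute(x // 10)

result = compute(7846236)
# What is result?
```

Sum of digits of 7846236: 6 + 3 + 2 + 6 + 4 + 8 + 7 = 36

Answer: 36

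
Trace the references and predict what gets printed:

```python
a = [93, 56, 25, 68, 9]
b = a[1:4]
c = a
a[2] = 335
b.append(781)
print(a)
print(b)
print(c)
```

Key concept: slice vs alias.
Step by step:
`a = [93, 56, 25, 68, 9]` → a = [93, 56, 25, 68, 9]
`b = a[1:4]` → b = [56, 25, 68]
`c = a` → c = [93, 56, 25, 68, 9] (same object as a)
`a[2] = 335` → a = [93, 56, 335, 68, 9] (same object as c); c = [93, 56, 335, 68, 9] (same object as a)
`b.append(781)` → b = [56, 25, 68, 781]
`print(a)` → prints [93, 56, 335, 68, 9]
`print(b)` → prints [56, 25, 68, 781]
`print(c)` → prints [93, 56, 335, 68, 9]

Answer:
[93, 56, 335, 68, 9]
[56, 25, 68, 781]
[93, 56, 335, 68, 9]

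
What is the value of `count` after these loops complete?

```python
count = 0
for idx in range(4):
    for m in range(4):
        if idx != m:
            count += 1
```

4² - 4 (exclude diagonal)
`count` takes the values: 0 → 1 → 2 → 3 → 4 → 5 → 6 → 7 → 8 → 9 → 10 → 11 → 12

Answer: 12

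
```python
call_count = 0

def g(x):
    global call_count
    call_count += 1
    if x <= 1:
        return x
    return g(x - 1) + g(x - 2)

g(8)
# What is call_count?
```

Calls(x) = 1 + Calls(x-1) + Calls(x-2); Calls(0)=Calls(1)=1. For x=8 this gives 67.

Answer: 67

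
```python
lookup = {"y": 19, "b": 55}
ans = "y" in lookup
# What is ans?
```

Trace:
`lookup = {"y": 19, "b": 55}` → lookup = {'y': 19, 'b': 55}
`ans = "y" in lookup` → ans = True
So ans = True

Answer: True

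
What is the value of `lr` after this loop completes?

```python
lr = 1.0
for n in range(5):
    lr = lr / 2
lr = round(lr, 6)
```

Halving LR 5 times: 1 / 2^5
`lr` takes the values: 1.0 → 0.5 → 0.25 → 0.125 → 0.0625 → 0.03125

Answer: 0.03125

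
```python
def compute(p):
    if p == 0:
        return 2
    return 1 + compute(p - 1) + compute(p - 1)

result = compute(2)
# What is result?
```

compute(p) = 1 + 2·compute(p-1), compute(0)=2. Closed form: (2+1)·2^2 - 1 = 11.

Answer: 11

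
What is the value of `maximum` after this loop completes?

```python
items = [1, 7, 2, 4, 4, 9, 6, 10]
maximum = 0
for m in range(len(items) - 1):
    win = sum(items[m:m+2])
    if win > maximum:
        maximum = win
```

Max sum of 2-element window in [1, 7, 2, 4, 4, 9, 6, 10]
`maximum` takes the values: 0 → 8 → 9 → 13 → 15 → 16

Answer: 16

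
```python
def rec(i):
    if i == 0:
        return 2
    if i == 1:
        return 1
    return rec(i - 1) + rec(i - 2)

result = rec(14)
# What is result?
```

Build up from base cases: rec(0)=2, rec(1)=1, rec(2)=3, rec(3)=4, rec(4)=7, rec(5)=11, rec(6)=18, ..., rec(14)=843

Answer: 843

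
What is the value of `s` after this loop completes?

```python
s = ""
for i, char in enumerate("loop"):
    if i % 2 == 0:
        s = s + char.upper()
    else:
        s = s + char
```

Uppercase even positions in 'loop'
`s` takes the values: "" → "L" → "Lo" → "LoO" → "LoOp"

Answer: "LoOp"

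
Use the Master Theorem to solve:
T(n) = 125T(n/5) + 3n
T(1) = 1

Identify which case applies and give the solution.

a=125, b=5, f(n)=3n. log_5(125) = 3. Since c=1 < 3, Case 1 applies: T(n) = Θ(n^log_b(a)) = O(n^3).

Answer: O(n^3) - Case 1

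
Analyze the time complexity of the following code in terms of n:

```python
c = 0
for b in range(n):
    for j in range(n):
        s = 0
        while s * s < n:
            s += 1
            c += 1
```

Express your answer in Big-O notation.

Each loop level contributes: n × n × √n. Multiplying the contributions gives O(n^2√n).

Answer: O(n^2√n)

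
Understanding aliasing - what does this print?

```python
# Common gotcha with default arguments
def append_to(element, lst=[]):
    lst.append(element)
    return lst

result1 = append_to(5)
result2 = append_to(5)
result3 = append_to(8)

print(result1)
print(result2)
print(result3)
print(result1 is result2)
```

Key concept: mutable default argument gotcha.
Step by step:
`result1 = append_to(5)` → result1 = [5]
`result2 = append_to(5)` → result1 = [5, 5] (same object as result2); result2 = [5, 5] (same object as result1)
`result3 = append_to(8)` → result1 = [5, 5, 8] (same object as result2, result3); result2 = [5, 5, 8] (same object as result1, result3); result3 = [5, 5, 8] (same object as result1, result2)
`print(result1)` → prints [5, 5, 8]
`print(result2)` → prints [5, 5, 8]
`print(result3)` → prints [5, 5, 8]
`print(result1 is result2)` → prints True

Answer:
[5, 5, 8]
[5, 5, 8]
[5, 5, 8]
True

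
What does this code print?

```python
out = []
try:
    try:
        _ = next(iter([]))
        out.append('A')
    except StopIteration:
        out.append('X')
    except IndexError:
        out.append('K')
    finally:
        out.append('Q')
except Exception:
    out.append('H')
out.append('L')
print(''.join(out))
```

Execution trace: 'X' (inner except StopIteration) → 'Q' (inner finally) → 'L' (after the try/except). Output: XQL

Answer: XQL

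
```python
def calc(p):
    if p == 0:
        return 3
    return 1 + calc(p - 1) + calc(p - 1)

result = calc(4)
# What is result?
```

calc(p) = 1 + 2·calc(p-1), calc(0)=3. Closed form: (3+1)·2^4 - 1 = 63.

Answer: 63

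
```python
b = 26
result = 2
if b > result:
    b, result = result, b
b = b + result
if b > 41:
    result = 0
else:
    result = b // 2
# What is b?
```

Trace:
`b = 26` → b = 26
`result = 2` → result = 2
`if b > result: ...` → b > result is True → b = 2; result = 26
`b = b + result` → b = 28
`if b > 41: ...` → b > 41 is False, take else branch → result = 14
So b = 28

Answer: 28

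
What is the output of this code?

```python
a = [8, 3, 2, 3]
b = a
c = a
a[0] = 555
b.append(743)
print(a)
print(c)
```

Key concept: multiple aliases.
Step by step:
`a = [8, 3, 2, 3]` → a = [8, 3, 2, 3]
`b = a` → b = [8, 3, 2, 3] (same object as a)
`c = a` → c = [8, 3, 2, 3] (same object as a, b)
`a[0] = 555` → a = [555, 3, 2, 3] (same object as b, c); b = [555, 3, 2, 3] (same object as a, c); c = [555, 3, 2, 3] (same object as a, b)
`b.append(743)` → a = [555, 3, 2, 3, 743] (same object as b, c); b = [555, 3, 2, 3, 743] (same object as a, c); c = [555, 3, 2, 3, 743] (same object as a, b)
`print(a)` → prints [555, 3, 2, 3, 743]
`print(c)` → prints [555, 3, 2, 3, 743]

Answer:
[555, 3, 2, 3, 743]
[555, 3, 2, 3, 743]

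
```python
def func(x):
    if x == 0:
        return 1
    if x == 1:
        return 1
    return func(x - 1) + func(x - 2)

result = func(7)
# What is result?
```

Build up from base cases: func(0)=1, func(1)=1, func(2)=2, func(3)=3, func(4)=5, func(5)=8, func(6)=13, ..., func(7)=21

Answer: 21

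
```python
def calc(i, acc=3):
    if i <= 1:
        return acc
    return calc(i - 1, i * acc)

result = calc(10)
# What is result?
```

Accumulator trace (n, acc): (10, 3) -> (9, 30) -> (8, 270) -> (7, 2160) -> (6, 15120) -> (5, 90720) -> (4, 453600) -> (3, 1814400) -> (2, 5443200) -> (1, 10886400) -> return 10886400

Answer: 10886400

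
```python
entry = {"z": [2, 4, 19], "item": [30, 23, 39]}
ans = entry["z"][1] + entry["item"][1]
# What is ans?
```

Trace:
`entry = {"z": [2, 4, 19], "item": [30, 23, 39]}` → entry = {'z': [2, 4, 19], 'item': [30, 23, 39]}
`ans = entry["z"][1] + entry["item"][1]` → ans = 27
So ans = 27

Answer: 27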